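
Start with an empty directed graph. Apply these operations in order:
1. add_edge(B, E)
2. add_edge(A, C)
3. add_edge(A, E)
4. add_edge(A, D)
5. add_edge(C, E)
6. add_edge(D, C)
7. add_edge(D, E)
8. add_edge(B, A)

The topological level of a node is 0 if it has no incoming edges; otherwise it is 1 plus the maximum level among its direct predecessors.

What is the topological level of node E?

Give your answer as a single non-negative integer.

Op 1: add_edge(B, E). Edges now: 1
Op 2: add_edge(A, C). Edges now: 2
Op 3: add_edge(A, E). Edges now: 3
Op 4: add_edge(A, D). Edges now: 4
Op 5: add_edge(C, E). Edges now: 5
Op 6: add_edge(D, C). Edges now: 6
Op 7: add_edge(D, E). Edges now: 7
Op 8: add_edge(B, A). Edges now: 8
Compute levels (Kahn BFS):
  sources (in-degree 0): B
  process B: level=0
    B->A: in-degree(A)=0, level(A)=1, enqueue
    B->E: in-degree(E)=3, level(E)>=1
  process A: level=1
    A->C: in-degree(C)=1, level(C)>=2
    A->D: in-degree(D)=0, level(D)=2, enqueue
    A->E: in-degree(E)=2, level(E)>=2
  process D: level=2
    D->C: in-degree(C)=0, level(C)=3, enqueue
    D->E: in-degree(E)=1, level(E)>=3
  process C: level=3
    C->E: in-degree(E)=0, level(E)=4, enqueue
  process E: level=4
All levels: A:1, B:0, C:3, D:2, E:4
level(E) = 4

Answer: 4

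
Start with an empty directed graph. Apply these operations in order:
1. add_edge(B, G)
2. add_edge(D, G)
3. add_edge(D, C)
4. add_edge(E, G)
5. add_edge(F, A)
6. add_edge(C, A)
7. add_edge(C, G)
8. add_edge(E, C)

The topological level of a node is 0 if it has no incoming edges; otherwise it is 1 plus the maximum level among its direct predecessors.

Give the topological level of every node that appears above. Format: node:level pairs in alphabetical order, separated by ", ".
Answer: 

Answer: A:2, B:0, C:1, D:0, E:0, F:0, G:2

Derivation:
Op 1: add_edge(B, G). Edges now: 1
Op 2: add_edge(D, G). Edges now: 2
Op 3: add_edge(D, C). Edges now: 3
Op 4: add_edge(E, G). Edges now: 4
Op 5: add_edge(F, A). Edges now: 5
Op 6: add_edge(C, A). Edges now: 6
Op 7: add_edge(C, G). Edges now: 7
Op 8: add_edge(E, C). Edges now: 8
Compute levels (Kahn BFS):
  sources (in-degree 0): B, D, E, F
  process B: level=0
    B->G: in-degree(G)=3, level(G)>=1
  process D: level=0
    D->C: in-degree(C)=1, level(C)>=1
    D->G: in-degree(G)=2, level(G)>=1
  process E: level=0
    E->C: in-degree(C)=0, level(C)=1, enqueue
    E->G: in-degree(G)=1, level(G)>=1
  process F: level=0
    F->A: in-degree(A)=1, level(A)>=1
  process C: level=1
    C->A: in-degree(A)=0, level(A)=2, enqueue
    C->G: in-degree(G)=0, level(G)=2, enqueue
  process A: level=2
  process G: level=2
All levels: A:2, B:0, C:1, D:0, E:0, F:0, G:2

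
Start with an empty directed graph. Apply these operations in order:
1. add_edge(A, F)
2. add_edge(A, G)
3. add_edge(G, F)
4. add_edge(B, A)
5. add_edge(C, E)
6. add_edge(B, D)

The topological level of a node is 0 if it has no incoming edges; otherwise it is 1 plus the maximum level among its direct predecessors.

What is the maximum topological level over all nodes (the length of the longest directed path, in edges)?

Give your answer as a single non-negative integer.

Op 1: add_edge(A, F). Edges now: 1
Op 2: add_edge(A, G). Edges now: 2
Op 3: add_edge(G, F). Edges now: 3
Op 4: add_edge(B, A). Edges now: 4
Op 5: add_edge(C, E). Edges now: 5
Op 6: add_edge(B, D). Edges now: 6
Compute levels (Kahn BFS):
  sources (in-degree 0): B, C
  process B: level=0
    B->A: in-degree(A)=0, level(A)=1, enqueue
    B->D: in-degree(D)=0, level(D)=1, enqueue
  process C: level=0
    C->E: in-degree(E)=0, level(E)=1, enqueue
  process A: level=1
    A->F: in-degree(F)=1, level(F)>=2
    A->G: in-degree(G)=0, level(G)=2, enqueue
  process D: level=1
  process E: level=1
  process G: level=2
    G->F: in-degree(F)=0, level(F)=3, enqueue
  process F: level=3
All levels: A:1, B:0, C:0, D:1, E:1, F:3, G:2
max level = 3

Answer: 3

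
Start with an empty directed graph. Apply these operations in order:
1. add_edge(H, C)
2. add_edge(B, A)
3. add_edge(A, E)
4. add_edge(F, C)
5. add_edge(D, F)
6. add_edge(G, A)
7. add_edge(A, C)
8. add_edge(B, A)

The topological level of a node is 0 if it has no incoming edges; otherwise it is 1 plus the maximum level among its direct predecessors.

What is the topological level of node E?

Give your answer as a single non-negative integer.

Op 1: add_edge(H, C). Edges now: 1
Op 2: add_edge(B, A). Edges now: 2
Op 3: add_edge(A, E). Edges now: 3
Op 4: add_edge(F, C). Edges now: 4
Op 5: add_edge(D, F). Edges now: 5
Op 6: add_edge(G, A). Edges now: 6
Op 7: add_edge(A, C). Edges now: 7
Op 8: add_edge(B, A) (duplicate, no change). Edges now: 7
Compute levels (Kahn BFS):
  sources (in-degree 0): B, D, G, H
  process B: level=0
    B->A: in-degree(A)=1, level(A)>=1
  process D: level=0
    D->F: in-degree(F)=0, level(F)=1, enqueue
  process G: level=0
    G->A: in-degree(A)=0, level(A)=1, enqueue
  process H: level=0
    H->C: in-degree(C)=2, level(C)>=1
  process F: level=1
    F->C: in-degree(C)=1, level(C)>=2
  process A: level=1
    A->C: in-degree(C)=0, level(C)=2, enqueue
    A->E: in-degree(E)=0, level(E)=2, enqueue
  process C: level=2
  process E: level=2
All levels: A:1, B:0, C:2, D:0, E:2, F:1, G:0, H:0
level(E) = 2

Answer: 2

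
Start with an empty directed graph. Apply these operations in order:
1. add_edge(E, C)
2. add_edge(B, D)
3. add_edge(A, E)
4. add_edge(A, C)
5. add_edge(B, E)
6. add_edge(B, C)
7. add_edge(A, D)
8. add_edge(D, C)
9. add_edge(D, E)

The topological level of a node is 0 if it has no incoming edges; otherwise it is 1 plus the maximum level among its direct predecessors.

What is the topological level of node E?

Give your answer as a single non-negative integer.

Answer: 2

Derivation:
Op 1: add_edge(E, C). Edges now: 1
Op 2: add_edge(B, D). Edges now: 2
Op 3: add_edge(A, E). Edges now: 3
Op 4: add_edge(A, C). Edges now: 4
Op 5: add_edge(B, E). Edges now: 5
Op 6: add_edge(B, C). Edges now: 6
Op 7: add_edge(A, D). Edges now: 7
Op 8: add_edge(D, C). Edges now: 8
Op 9: add_edge(D, E). Edges now: 9
Compute levels (Kahn BFS):
  sources (in-degree 0): A, B
  process A: level=0
    A->C: in-degree(C)=3, level(C)>=1
    A->D: in-degree(D)=1, level(D)>=1
    A->E: in-degree(E)=2, level(E)>=1
  process B: level=0
    B->C: in-degree(C)=2, level(C)>=1
    B->D: in-degree(D)=0, level(D)=1, enqueue
    B->E: in-degree(E)=1, level(E)>=1
  process D: level=1
    D->C: in-degree(C)=1, level(C)>=2
    D->E: in-degree(E)=0, level(E)=2, enqueue
  process E: level=2
    E->C: in-degree(C)=0, level(C)=3, enqueue
  process C: level=3
All levels: A:0, B:0, C:3, D:1, E:2
level(E) = 2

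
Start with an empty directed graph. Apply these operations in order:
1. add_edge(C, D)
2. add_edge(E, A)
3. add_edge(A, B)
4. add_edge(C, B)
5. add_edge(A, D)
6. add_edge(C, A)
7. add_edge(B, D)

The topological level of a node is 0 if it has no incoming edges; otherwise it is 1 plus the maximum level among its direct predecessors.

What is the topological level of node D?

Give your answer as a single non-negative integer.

Answer: 3

Derivation:
Op 1: add_edge(C, D). Edges now: 1
Op 2: add_edge(E, A). Edges now: 2
Op 3: add_edge(A, B). Edges now: 3
Op 4: add_edge(C, B). Edges now: 4
Op 5: add_edge(A, D). Edges now: 5
Op 6: add_edge(C, A). Edges now: 6
Op 7: add_edge(B, D). Edges now: 7
Compute levels (Kahn BFS):
  sources (in-degree 0): C, E
  process C: level=0
    C->A: in-degree(A)=1, level(A)>=1
    C->B: in-degree(B)=1, level(B)>=1
    C->D: in-degree(D)=2, level(D)>=1
  process E: level=0
    E->A: in-degree(A)=0, level(A)=1, enqueue
  process A: level=1
    A->B: in-degree(B)=0, level(B)=2, enqueue
    A->D: in-degree(D)=1, level(D)>=2
  process B: level=2
    B->D: in-degree(D)=0, level(D)=3, enqueue
  process D: level=3
All levels: A:1, B:2, C:0, D:3, E:0
level(D) = 3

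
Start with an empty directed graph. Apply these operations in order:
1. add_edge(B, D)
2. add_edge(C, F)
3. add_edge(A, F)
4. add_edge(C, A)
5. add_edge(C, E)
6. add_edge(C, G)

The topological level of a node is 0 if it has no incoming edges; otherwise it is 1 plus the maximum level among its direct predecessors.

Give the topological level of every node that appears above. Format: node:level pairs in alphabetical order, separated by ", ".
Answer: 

Answer: A:1, B:0, C:0, D:1, E:1, F:2, G:1

Derivation:
Op 1: add_edge(B, D). Edges now: 1
Op 2: add_edge(C, F). Edges now: 2
Op 3: add_edge(A, F). Edges now: 3
Op 4: add_edge(C, A). Edges now: 4
Op 5: add_edge(C, E). Edges now: 5
Op 6: add_edge(C, G). Edges now: 6
Compute levels (Kahn BFS):
  sources (in-degree 0): B, C
  process B: level=0
    B->D: in-degree(D)=0, level(D)=1, enqueue
  process C: level=0
    C->A: in-degree(A)=0, level(A)=1, enqueue
    C->E: in-degree(E)=0, level(E)=1, enqueue
    C->F: in-degree(F)=1, level(F)>=1
    C->G: in-degree(G)=0, level(G)=1, enqueue
  process D: level=1
  process A: level=1
    A->F: in-degree(F)=0, level(F)=2, enqueue
  process E: level=1
  process G: level=1
  process F: level=2
All levels: A:1, B:0, C:0, D:1, E:1, F:2, G:1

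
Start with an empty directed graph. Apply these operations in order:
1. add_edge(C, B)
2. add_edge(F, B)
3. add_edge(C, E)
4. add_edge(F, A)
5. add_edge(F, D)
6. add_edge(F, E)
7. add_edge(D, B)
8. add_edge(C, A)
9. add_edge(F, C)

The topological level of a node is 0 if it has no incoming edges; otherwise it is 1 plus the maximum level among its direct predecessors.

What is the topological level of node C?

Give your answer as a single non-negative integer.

Answer: 1

Derivation:
Op 1: add_edge(C, B). Edges now: 1
Op 2: add_edge(F, B). Edges now: 2
Op 3: add_edge(C, E). Edges now: 3
Op 4: add_edge(F, A). Edges now: 4
Op 5: add_edge(F, D). Edges now: 5
Op 6: add_edge(F, E). Edges now: 6
Op 7: add_edge(D, B). Edges now: 7
Op 8: add_edge(C, A). Edges now: 8
Op 9: add_edge(F, C). Edges now: 9
Compute levels (Kahn BFS):
  sources (in-degree 0): F
  process F: level=0
    F->A: in-degree(A)=1, level(A)>=1
    F->B: in-degree(B)=2, level(B)>=1
    F->C: in-degree(C)=0, level(C)=1, enqueue
    F->D: in-degree(D)=0, level(D)=1, enqueue
    F->E: in-degree(E)=1, level(E)>=1
  process C: level=1
    C->A: in-degree(A)=0, level(A)=2, enqueue
    C->B: in-degree(B)=1, level(B)>=2
    C->E: in-degree(E)=0, level(E)=2, enqueue
  process D: level=1
    D->B: in-degree(B)=0, level(B)=2, enqueue
  process A: level=2
  process E: level=2
  process B: level=2
All levels: A:2, B:2, C:1, D:1, E:2, F:0
level(C) = 1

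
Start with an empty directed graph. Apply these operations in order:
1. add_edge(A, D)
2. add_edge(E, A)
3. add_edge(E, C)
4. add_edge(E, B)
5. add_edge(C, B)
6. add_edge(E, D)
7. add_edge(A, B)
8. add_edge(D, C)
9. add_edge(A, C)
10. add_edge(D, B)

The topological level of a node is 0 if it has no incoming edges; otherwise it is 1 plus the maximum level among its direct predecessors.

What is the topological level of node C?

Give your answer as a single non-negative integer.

Answer: 3

Derivation:
Op 1: add_edge(A, D). Edges now: 1
Op 2: add_edge(E, A). Edges now: 2
Op 3: add_edge(E, C). Edges now: 3
Op 4: add_edge(E, B). Edges now: 4
Op 5: add_edge(C, B). Edges now: 5
Op 6: add_edge(E, D). Edges now: 6
Op 7: add_edge(A, B). Edges now: 7
Op 8: add_edge(D, C). Edges now: 8
Op 9: add_edge(A, C). Edges now: 9
Op 10: add_edge(D, B). Edges now: 10
Compute levels (Kahn BFS):
  sources (in-degree 0): E
  process E: level=0
    E->A: in-degree(A)=0, level(A)=1, enqueue
    E->B: in-degree(B)=3, level(B)>=1
    E->C: in-degree(C)=2, level(C)>=1
    E->D: in-degree(D)=1, level(D)>=1
  process A: level=1
    A->B: in-degree(B)=2, level(B)>=2
    A->C: in-degree(C)=1, level(C)>=2
    A->D: in-degree(D)=0, level(D)=2, enqueue
  process D: level=2
    D->B: in-degree(B)=1, level(B)>=3
    D->C: in-degree(C)=0, level(C)=3, enqueue
  process C: level=3
    C->B: in-degree(B)=0, level(B)=4, enqueue
  process B: level=4
All levels: A:1, B:4, C:3, D:2, E:0
level(C) = 3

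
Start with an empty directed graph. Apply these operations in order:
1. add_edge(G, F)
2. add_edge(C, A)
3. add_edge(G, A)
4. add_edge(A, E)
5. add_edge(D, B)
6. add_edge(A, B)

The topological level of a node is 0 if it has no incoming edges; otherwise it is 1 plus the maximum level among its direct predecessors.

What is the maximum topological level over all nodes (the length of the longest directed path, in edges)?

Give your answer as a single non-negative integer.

Answer: 2

Derivation:
Op 1: add_edge(G, F). Edges now: 1
Op 2: add_edge(C, A). Edges now: 2
Op 3: add_edge(G, A). Edges now: 3
Op 4: add_edge(A, E). Edges now: 4
Op 5: add_edge(D, B). Edges now: 5
Op 6: add_edge(A, B). Edges now: 6
Compute levels (Kahn BFS):
  sources (in-degree 0): C, D, G
  process C: level=0
    C->A: in-degree(A)=1, level(A)>=1
  process D: level=0
    D->B: in-degree(B)=1, level(B)>=1
  process G: level=0
    G->A: in-degree(A)=0, level(A)=1, enqueue
    G->F: in-degree(F)=0, level(F)=1, enqueue
  process A: level=1
    A->B: in-degree(B)=0, level(B)=2, enqueue
    A->E: in-degree(E)=0, level(E)=2, enqueue
  process F: level=1
  process B: level=2
  process E: level=2
All levels: A:1, B:2, C:0, D:0, E:2, F:1, G:0
max level = 2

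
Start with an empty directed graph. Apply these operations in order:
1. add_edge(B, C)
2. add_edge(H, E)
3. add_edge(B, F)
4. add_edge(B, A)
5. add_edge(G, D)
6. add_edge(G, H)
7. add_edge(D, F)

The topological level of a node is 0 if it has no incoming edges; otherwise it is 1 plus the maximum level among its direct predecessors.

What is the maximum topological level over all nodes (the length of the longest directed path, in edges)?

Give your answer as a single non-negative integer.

Answer: 2

Derivation:
Op 1: add_edge(B, C). Edges now: 1
Op 2: add_edge(H, E). Edges now: 2
Op 3: add_edge(B, F). Edges now: 3
Op 4: add_edge(B, A). Edges now: 4
Op 5: add_edge(G, D). Edges now: 5
Op 6: add_edge(G, H). Edges now: 6
Op 7: add_edge(D, F). Edges now: 7
Compute levels (Kahn BFS):
  sources (in-degree 0): B, G
  process B: level=0
    B->A: in-degree(A)=0, level(A)=1, enqueue
    B->C: in-degree(C)=0, level(C)=1, enqueue
    B->F: in-degree(F)=1, level(F)>=1
  process G: level=0
    G->D: in-degree(D)=0, level(D)=1, enqueue
    G->H: in-degree(H)=0, level(H)=1, enqueue
  process A: level=1
  process C: level=1
  process D: level=1
    D->F: in-degree(F)=0, level(F)=2, enqueue
  process H: level=1
    H->E: in-degree(E)=0, level(E)=2, enqueue
  process F: level=2
  process E: level=2
All levels: A:1, B:0, C:1, D:1, E:2, F:2, G:0, H:1
max level = 2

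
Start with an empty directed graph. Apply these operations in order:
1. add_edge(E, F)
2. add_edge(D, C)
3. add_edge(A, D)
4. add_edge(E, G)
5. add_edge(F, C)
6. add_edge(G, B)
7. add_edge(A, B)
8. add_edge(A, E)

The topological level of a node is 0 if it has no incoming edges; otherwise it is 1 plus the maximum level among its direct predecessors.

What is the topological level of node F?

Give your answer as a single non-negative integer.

Answer: 2

Derivation:
Op 1: add_edge(E, F). Edges now: 1
Op 2: add_edge(D, C). Edges now: 2
Op 3: add_edge(A, D). Edges now: 3
Op 4: add_edge(E, G). Edges now: 4
Op 5: add_edge(F, C). Edges now: 5
Op 6: add_edge(G, B). Edges now: 6
Op 7: add_edge(A, B). Edges now: 7
Op 8: add_edge(A, E). Edges now: 8
Compute levels (Kahn BFS):
  sources (in-degree 0): A
  process A: level=0
    A->B: in-degree(B)=1, level(B)>=1
    A->D: in-degree(D)=0, level(D)=1, enqueue
    A->E: in-degree(E)=0, level(E)=1, enqueue
  process D: level=1
    D->C: in-degree(C)=1, level(C)>=2
  process E: level=1
    E->F: in-degree(F)=0, level(F)=2, enqueue
    E->G: in-degree(G)=0, level(G)=2, enqueue
  process F: level=2
    F->C: in-degree(C)=0, level(C)=3, enqueue
  process G: level=2
    G->B: in-degree(B)=0, level(B)=3, enqueue
  process C: level=3
  process B: level=3
All levels: A:0, B:3, C:3, D:1, E:1, F:2, G:2
level(F) = 2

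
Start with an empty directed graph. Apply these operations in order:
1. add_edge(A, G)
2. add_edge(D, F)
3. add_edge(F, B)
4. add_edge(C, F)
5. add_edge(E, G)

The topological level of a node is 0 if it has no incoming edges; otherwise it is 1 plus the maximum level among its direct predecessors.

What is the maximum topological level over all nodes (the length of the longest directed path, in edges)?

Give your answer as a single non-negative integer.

Answer: 2

Derivation:
Op 1: add_edge(A, G). Edges now: 1
Op 2: add_edge(D, F). Edges now: 2
Op 3: add_edge(F, B). Edges now: 3
Op 4: add_edge(C, F). Edges now: 4
Op 5: add_edge(E, G). Edges now: 5
Compute levels (Kahn BFS):
  sources (in-degree 0): A, C, D, E
  process A: level=0
    A->G: in-degree(G)=1, level(G)>=1
  process C: level=0
    C->F: in-degree(F)=1, level(F)>=1
  process D: level=0
    D->F: in-degree(F)=0, level(F)=1, enqueue
  process E: level=0
    E->G: in-degree(G)=0, level(G)=1, enqueue
  process F: level=1
    F->B: in-degree(B)=0, level(B)=2, enqueue
  process G: level=1
  process B: level=2
All levels: A:0, B:2, C:0, D:0, E:0, F:1, G:1
max level = 2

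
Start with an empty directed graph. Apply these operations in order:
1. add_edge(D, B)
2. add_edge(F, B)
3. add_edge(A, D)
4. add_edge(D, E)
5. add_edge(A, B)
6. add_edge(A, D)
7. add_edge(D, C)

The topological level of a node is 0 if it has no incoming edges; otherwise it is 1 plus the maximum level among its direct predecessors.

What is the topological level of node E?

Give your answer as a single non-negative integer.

Answer: 2

Derivation:
Op 1: add_edge(D, B). Edges now: 1
Op 2: add_edge(F, B). Edges now: 2
Op 3: add_edge(A, D). Edges now: 3
Op 4: add_edge(D, E). Edges now: 4
Op 5: add_edge(A, B). Edges now: 5
Op 6: add_edge(A, D) (duplicate, no change). Edges now: 5
Op 7: add_edge(D, C). Edges now: 6
Compute levels (Kahn BFS):
  sources (in-degree 0): A, F
  process A: level=0
    A->B: in-degree(B)=2, level(B)>=1
    A->D: in-degree(D)=0, level(D)=1, enqueue
  process F: level=0
    F->B: in-degree(B)=1, level(B)>=1
  process D: level=1
    D->B: in-degree(B)=0, level(B)=2, enqueue
    D->C: in-degree(C)=0, level(C)=2, enqueue
    D->E: in-degree(E)=0, level(E)=2, enqueue
  process B: level=2
  process C: level=2
  process E: level=2
All levels: A:0, B:2, C:2, D:1, E:2, F:0
level(E) = 2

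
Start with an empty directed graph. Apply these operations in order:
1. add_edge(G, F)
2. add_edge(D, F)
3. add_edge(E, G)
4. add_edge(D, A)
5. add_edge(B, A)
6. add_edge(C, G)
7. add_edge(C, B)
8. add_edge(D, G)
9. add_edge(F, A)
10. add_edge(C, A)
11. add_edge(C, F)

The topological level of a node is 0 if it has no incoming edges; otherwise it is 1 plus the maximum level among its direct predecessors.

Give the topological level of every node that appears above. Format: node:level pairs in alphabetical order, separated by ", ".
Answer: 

Answer: A:3, B:1, C:0, D:0, E:0, F:2, G:1

Derivation:
Op 1: add_edge(G, F). Edges now: 1
Op 2: add_edge(D, F). Edges now: 2
Op 3: add_edge(E, G). Edges now: 3
Op 4: add_edge(D, A). Edges now: 4
Op 5: add_edge(B, A). Edges now: 5
Op 6: add_edge(C, G). Edges now: 6
Op 7: add_edge(C, B). Edges now: 7
Op 8: add_edge(D, G). Edges now: 8
Op 9: add_edge(F, A). Edges now: 9
Op 10: add_edge(C, A). Edges now: 10
Op 11: add_edge(C, F). Edges now: 11
Compute levels (Kahn BFS):
  sources (in-degree 0): C, D, E
  process C: level=0
    C->A: in-degree(A)=3, level(A)>=1
    C->B: in-degree(B)=0, level(B)=1, enqueue
    C->F: in-degree(F)=2, level(F)>=1
    C->G: in-degree(G)=2, level(G)>=1
  process D: level=0
    D->A: in-degree(A)=2, level(A)>=1
    D->F: in-degree(F)=1, level(F)>=1
    D->G: in-degree(G)=1, level(G)>=1
  process E: level=0
    E->G: in-degree(G)=0, level(G)=1, enqueue
  process B: level=1
    B->A: in-degree(A)=1, level(A)>=2
  process G: level=1
    G->F: in-degree(F)=0, level(F)=2, enqueue
  process F: level=2
    F->A: in-degree(A)=0, level(A)=3, enqueue
  process A: level=3
All levels: A:3, B:1, C:0, D:0, E:0, F:2, G:1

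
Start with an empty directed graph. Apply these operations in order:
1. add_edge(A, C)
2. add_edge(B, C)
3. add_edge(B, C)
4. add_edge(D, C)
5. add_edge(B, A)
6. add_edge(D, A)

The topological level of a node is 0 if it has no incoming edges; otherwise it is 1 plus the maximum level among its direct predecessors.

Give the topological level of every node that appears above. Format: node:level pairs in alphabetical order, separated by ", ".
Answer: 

Op 1: add_edge(A, C). Edges now: 1
Op 2: add_edge(B, C). Edges now: 2
Op 3: add_edge(B, C) (duplicate, no change). Edges now: 2
Op 4: add_edge(D, C). Edges now: 3
Op 5: add_edge(B, A). Edges now: 4
Op 6: add_edge(D, A). Edges now: 5
Compute levels (Kahn BFS):
  sources (in-degree 0): B, D
  process B: level=0
    B->A: in-degree(A)=1, level(A)>=1
    B->C: in-degree(C)=2, level(C)>=1
  process D: level=0
    D->A: in-degree(A)=0, level(A)=1, enqueue
    D->C: in-degree(C)=1, level(C)>=1
  process A: level=1
    A->C: in-degree(C)=0, level(C)=2, enqueue
  process C: level=2
All levels: A:1, B:0, C:2, D:0

Answer: A:1, B:0, C:2, D:0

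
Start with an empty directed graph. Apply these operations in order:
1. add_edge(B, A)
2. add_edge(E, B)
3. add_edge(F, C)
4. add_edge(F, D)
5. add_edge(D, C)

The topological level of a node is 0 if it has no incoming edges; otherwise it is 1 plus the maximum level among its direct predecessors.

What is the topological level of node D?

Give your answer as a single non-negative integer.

Op 1: add_edge(B, A). Edges now: 1
Op 2: add_edge(E, B). Edges now: 2
Op 3: add_edge(F, C). Edges now: 3
Op 4: add_edge(F, D). Edges now: 4
Op 5: add_edge(D, C). Edges now: 5
Compute levels (Kahn BFS):
  sources (in-degree 0): E, F
  process E: level=0
    E->B: in-degree(B)=0, level(B)=1, enqueue
  process F: level=0
    F->C: in-degree(C)=1, level(C)>=1
    F->D: in-degree(D)=0, level(D)=1, enqueue
  process B: level=1
    B->A: in-degree(A)=0, level(A)=2, enqueue
  process D: level=1
    D->C: in-degree(C)=0, level(C)=2, enqueue
  process A: level=2
  process C: level=2
All levels: A:2, B:1, C:2, D:1, E:0, F:0
level(D) = 1

Answer: 1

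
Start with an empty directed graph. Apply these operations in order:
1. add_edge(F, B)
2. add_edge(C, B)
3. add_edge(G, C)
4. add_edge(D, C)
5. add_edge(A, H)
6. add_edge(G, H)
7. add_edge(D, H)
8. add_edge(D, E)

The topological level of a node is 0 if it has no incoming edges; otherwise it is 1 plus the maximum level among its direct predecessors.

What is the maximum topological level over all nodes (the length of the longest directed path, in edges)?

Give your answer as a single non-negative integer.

Answer: 2

Derivation:
Op 1: add_edge(F, B). Edges now: 1
Op 2: add_edge(C, B). Edges now: 2
Op 3: add_edge(G, C). Edges now: 3
Op 4: add_edge(D, C). Edges now: 4
Op 5: add_edge(A, H). Edges now: 5
Op 6: add_edge(G, H). Edges now: 6
Op 7: add_edge(D, H). Edges now: 7
Op 8: add_edge(D, E). Edges now: 8
Compute levels (Kahn BFS):
  sources (in-degree 0): A, D, F, G
  process A: level=0
    A->H: in-degree(H)=2, level(H)>=1
  process D: level=0
    D->C: in-degree(C)=1, level(C)>=1
    D->E: in-degree(E)=0, level(E)=1, enqueue
    D->H: in-degree(H)=1, level(H)>=1
  process F: level=0
    F->B: in-degree(B)=1, level(B)>=1
  process G: level=0
    G->C: in-degree(C)=0, level(C)=1, enqueue
    G->H: in-degree(H)=0, level(H)=1, enqueue
  process E: level=1
  process C: level=1
    C->B: in-degree(B)=0, level(B)=2, enqueue
  process H: level=1
  process B: level=2
All levels: A:0, B:2, C:1, D:0, E:1, F:0, G:0, H:1
max level = 2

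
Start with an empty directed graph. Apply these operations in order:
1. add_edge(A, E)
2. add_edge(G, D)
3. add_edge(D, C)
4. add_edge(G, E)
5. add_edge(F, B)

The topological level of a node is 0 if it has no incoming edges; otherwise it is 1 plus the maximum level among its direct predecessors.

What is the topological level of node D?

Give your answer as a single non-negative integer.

Op 1: add_edge(A, E). Edges now: 1
Op 2: add_edge(G, D). Edges now: 2
Op 3: add_edge(D, C). Edges now: 3
Op 4: add_edge(G, E). Edges now: 4
Op 5: add_edge(F, B). Edges now: 5
Compute levels (Kahn BFS):
  sources (in-degree 0): A, F, G
  process A: level=0
    A->E: in-degree(E)=1, level(E)>=1
  process F: level=0
    F->B: in-degree(B)=0, level(B)=1, enqueue
  process G: level=0
    G->D: in-degree(D)=0, level(D)=1, enqueue
    G->E: in-degree(E)=0, level(E)=1, enqueue
  process B: level=1
  process D: level=1
    D->C: in-degree(C)=0, level(C)=2, enqueue
  process E: level=1
  process C: level=2
All levels: A:0, B:1, C:2, D:1, E:1, F:0, G:0
level(D) = 1

Answer: 1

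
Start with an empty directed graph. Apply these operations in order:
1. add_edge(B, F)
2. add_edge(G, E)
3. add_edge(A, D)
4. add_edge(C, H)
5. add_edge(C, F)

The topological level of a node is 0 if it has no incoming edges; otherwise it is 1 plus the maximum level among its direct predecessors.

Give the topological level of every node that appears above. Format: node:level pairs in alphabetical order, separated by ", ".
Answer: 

Answer: A:0, B:0, C:0, D:1, E:1, F:1, G:0, H:1

Derivation:
Op 1: add_edge(B, F). Edges now: 1
Op 2: add_edge(G, E). Edges now: 2
Op 3: add_edge(A, D). Edges now: 3
Op 4: add_edge(C, H). Edges now: 4
Op 5: add_edge(C, F). Edges now: 5
Compute levels (Kahn BFS):
  sources (in-degree 0): A, B, C, G
  process A: level=0
    A->D: in-degree(D)=0, level(D)=1, enqueue
  process B: level=0
    B->F: in-degree(F)=1, level(F)>=1
  process C: level=0
    C->F: in-degree(F)=0, level(F)=1, enqueue
    C->H: in-degree(H)=0, level(H)=1, enqueue
  process G: level=0
    G->E: in-degree(E)=0, level(E)=1, enqueue
  process D: level=1
  process F: level=1
  process H: level=1
  process E: level=1
All levels: A:0, B:0, C:0, D:1, E:1, F:1, G:0, H:1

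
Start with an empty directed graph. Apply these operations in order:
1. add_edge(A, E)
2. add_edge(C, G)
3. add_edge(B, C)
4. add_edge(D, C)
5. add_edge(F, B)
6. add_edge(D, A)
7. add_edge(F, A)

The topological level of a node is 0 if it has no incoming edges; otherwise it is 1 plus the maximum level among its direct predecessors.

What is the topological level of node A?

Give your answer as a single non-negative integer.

Op 1: add_edge(A, E). Edges now: 1
Op 2: add_edge(C, G). Edges now: 2
Op 3: add_edge(B, C). Edges now: 3
Op 4: add_edge(D, C). Edges now: 4
Op 5: add_edge(F, B). Edges now: 5
Op 6: add_edge(D, A). Edges now: 6
Op 7: add_edge(F, A). Edges now: 7
Compute levels (Kahn BFS):
  sources (in-degree 0): D, F
  process D: level=0
    D->A: in-degree(A)=1, level(A)>=1
    D->C: in-degree(C)=1, level(C)>=1
  process F: level=0
    F->A: in-degree(A)=0, level(A)=1, enqueue
    F->B: in-degree(B)=0, level(B)=1, enqueue
  process A: level=1
    A->E: in-degree(E)=0, level(E)=2, enqueue
  process B: level=1
    B->C: in-degree(C)=0, level(C)=2, enqueue
  process E: level=2
  process C: level=2
    C->G: in-degree(G)=0, level(G)=3, enqueue
  process G: level=3
All levels: A:1, B:1, C:2, D:0, E:2, F:0, G:3
level(A) = 1

Answer: 1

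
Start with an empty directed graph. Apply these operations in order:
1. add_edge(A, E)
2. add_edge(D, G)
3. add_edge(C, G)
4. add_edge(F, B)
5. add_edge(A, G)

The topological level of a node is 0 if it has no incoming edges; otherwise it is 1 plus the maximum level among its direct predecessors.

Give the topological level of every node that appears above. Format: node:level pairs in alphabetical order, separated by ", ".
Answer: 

Op 1: add_edge(A, E). Edges now: 1
Op 2: add_edge(D, G). Edges now: 2
Op 3: add_edge(C, G). Edges now: 3
Op 4: add_edge(F, B). Edges now: 4
Op 5: add_edge(A, G). Edges now: 5
Compute levels (Kahn BFS):
  sources (in-degree 0): A, C, D, F
  process A: level=0
    A->E: in-degree(E)=0, level(E)=1, enqueue
    A->G: in-degree(G)=2, level(G)>=1
  process C: level=0
    C->G: in-degree(G)=1, level(G)>=1
  process D: level=0
    D->G: in-degree(G)=0, level(G)=1, enqueue
  process F: level=0
    F->B: in-degree(B)=0, level(B)=1, enqueue
  process E: level=1
  process G: level=1
  process B: level=1
All levels: A:0, B:1, C:0, D:0, E:1, F:0, G:1

Answer: A:0, B:1, C:0, D:0, E:1, F:0, G:1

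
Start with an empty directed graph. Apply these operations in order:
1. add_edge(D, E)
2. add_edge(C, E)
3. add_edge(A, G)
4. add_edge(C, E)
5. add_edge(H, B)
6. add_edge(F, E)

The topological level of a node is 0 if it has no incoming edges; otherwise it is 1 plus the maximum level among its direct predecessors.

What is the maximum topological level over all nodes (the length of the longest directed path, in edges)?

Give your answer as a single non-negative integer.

Op 1: add_edge(D, E). Edges now: 1
Op 2: add_edge(C, E). Edges now: 2
Op 3: add_edge(A, G). Edges now: 3
Op 4: add_edge(C, E) (duplicate, no change). Edges now: 3
Op 5: add_edge(H, B). Edges now: 4
Op 6: add_edge(F, E). Edges now: 5
Compute levels (Kahn BFS):
  sources (in-degree 0): A, C, D, F, H
  process A: level=0
    A->G: in-degree(G)=0, level(G)=1, enqueue
  process C: level=0
    C->E: in-degree(E)=2, level(E)>=1
  process D: level=0
    D->E: in-degree(E)=1, level(E)>=1
  process F: level=0
    F->E: in-degree(E)=0, level(E)=1, enqueue
  process H: level=0
    H->B: in-degree(B)=0, level(B)=1, enqueue
  process G: level=1
  process E: level=1
  process B: level=1
All levels: A:0, B:1, C:0, D:0, E:1, F:0, G:1, H:0
max level = 1

Answer: 1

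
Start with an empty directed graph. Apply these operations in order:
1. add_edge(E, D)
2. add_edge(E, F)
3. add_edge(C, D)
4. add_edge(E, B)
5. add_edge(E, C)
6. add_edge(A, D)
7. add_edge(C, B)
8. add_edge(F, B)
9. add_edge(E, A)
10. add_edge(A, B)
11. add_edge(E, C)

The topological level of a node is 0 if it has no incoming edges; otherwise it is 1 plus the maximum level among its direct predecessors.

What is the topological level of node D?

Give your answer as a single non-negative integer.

Answer: 2

Derivation:
Op 1: add_edge(E, D). Edges now: 1
Op 2: add_edge(E, F). Edges now: 2
Op 3: add_edge(C, D). Edges now: 3
Op 4: add_edge(E, B). Edges now: 4
Op 5: add_edge(E, C). Edges now: 5
Op 6: add_edge(A, D). Edges now: 6
Op 7: add_edge(C, B). Edges now: 7
Op 8: add_edge(F, B). Edges now: 8
Op 9: add_edge(E, A). Edges now: 9
Op 10: add_edge(A, B). Edges now: 10
Op 11: add_edge(E, C) (duplicate, no change). Edges now: 10
Compute levels (Kahn BFS):
  sources (in-degree 0): E
  process E: level=0
    E->A: in-degree(A)=0, level(A)=1, enqueue
    E->B: in-degree(B)=3, level(B)>=1
    E->C: in-degree(C)=0, level(C)=1, enqueue
    E->D: in-degree(D)=2, level(D)>=1
    E->F: in-degree(F)=0, level(F)=1, enqueue
  process A: level=1
    A->B: in-degree(B)=2, level(B)>=2
    A->D: in-degree(D)=1, level(D)>=2
  process C: level=1
    C->B: in-degree(B)=1, level(B)>=2
    C->D: in-degree(D)=0, level(D)=2, enqueue
  process F: level=1
    F->B: in-degree(B)=0, level(B)=2, enqueue
  process D: level=2
  process B: level=2
All levels: A:1, B:2, C:1, D:2, E:0, F:1
level(D) = 2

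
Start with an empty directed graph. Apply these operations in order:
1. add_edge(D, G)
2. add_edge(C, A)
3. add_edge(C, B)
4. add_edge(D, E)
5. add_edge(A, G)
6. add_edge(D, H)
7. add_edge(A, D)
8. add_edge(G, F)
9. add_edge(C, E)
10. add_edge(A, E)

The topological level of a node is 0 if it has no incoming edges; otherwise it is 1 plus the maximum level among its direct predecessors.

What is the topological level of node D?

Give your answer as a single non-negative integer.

Answer: 2

Derivation:
Op 1: add_edge(D, G). Edges now: 1
Op 2: add_edge(C, A). Edges now: 2
Op 3: add_edge(C, B). Edges now: 3
Op 4: add_edge(D, E). Edges now: 4
Op 5: add_edge(A, G). Edges now: 5
Op 6: add_edge(D, H). Edges now: 6
Op 7: add_edge(A, D). Edges now: 7
Op 8: add_edge(G, F). Edges now: 8
Op 9: add_edge(C, E). Edges now: 9
Op 10: add_edge(A, E). Edges now: 10
Compute levels (Kahn BFS):
  sources (in-degree 0): C
  process C: level=0
    C->A: in-degree(A)=0, level(A)=1, enqueue
    C->B: in-degree(B)=0, level(B)=1, enqueue
    C->E: in-degree(E)=2, level(E)>=1
  process A: level=1
    A->D: in-degree(D)=0, level(D)=2, enqueue
    A->E: in-degree(E)=1, level(E)>=2
    A->G: in-degree(G)=1, level(G)>=2
  process B: level=1
  process D: level=2
    D->E: in-degree(E)=0, level(E)=3, enqueue
    D->G: in-degree(G)=0, level(G)=3, enqueue
    D->H: in-degree(H)=0, level(H)=3, enqueue
  process E: level=3
  process G: level=3
    G->F: in-degree(F)=0, level(F)=4, enqueue
  process H: level=3
  process F: level=4
All levels: A:1, B:1, C:0, D:2, E:3, F:4, G:3, H:3
level(D) = 2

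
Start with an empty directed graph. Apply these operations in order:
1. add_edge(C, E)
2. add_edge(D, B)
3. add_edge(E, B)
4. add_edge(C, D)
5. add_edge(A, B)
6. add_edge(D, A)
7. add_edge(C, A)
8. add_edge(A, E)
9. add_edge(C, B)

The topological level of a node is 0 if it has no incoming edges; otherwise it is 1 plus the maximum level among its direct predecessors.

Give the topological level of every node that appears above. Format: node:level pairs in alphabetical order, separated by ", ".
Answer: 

Answer: A:2, B:4, C:0, D:1, E:3

Derivation:
Op 1: add_edge(C, E). Edges now: 1
Op 2: add_edge(D, B). Edges now: 2
Op 3: add_edge(E, B). Edges now: 3
Op 4: add_edge(C, D). Edges now: 4
Op 5: add_edge(A, B). Edges now: 5
Op 6: add_edge(D, A). Edges now: 6
Op 7: add_edge(C, A). Edges now: 7
Op 8: add_edge(A, E). Edges now: 8
Op 9: add_edge(C, B). Edges now: 9
Compute levels (Kahn BFS):
  sources (in-degree 0): C
  process C: level=0
    C->A: in-degree(A)=1, level(A)>=1
    C->B: in-degree(B)=3, level(B)>=1
    C->D: in-degree(D)=0, level(D)=1, enqueue
    C->E: in-degree(E)=1, level(E)>=1
  process D: level=1
    D->A: in-degree(A)=0, level(A)=2, enqueue
    D->B: in-degree(B)=2, level(B)>=2
  process A: level=2
    A->B: in-degree(B)=1, level(B)>=3
    A->E: in-degree(E)=0, level(E)=3, enqueue
  process E: level=3
    E->B: in-degree(B)=0, level(B)=4, enqueue
  process B: level=4
All levels: A:2, B:4, C:0, D:1, E:3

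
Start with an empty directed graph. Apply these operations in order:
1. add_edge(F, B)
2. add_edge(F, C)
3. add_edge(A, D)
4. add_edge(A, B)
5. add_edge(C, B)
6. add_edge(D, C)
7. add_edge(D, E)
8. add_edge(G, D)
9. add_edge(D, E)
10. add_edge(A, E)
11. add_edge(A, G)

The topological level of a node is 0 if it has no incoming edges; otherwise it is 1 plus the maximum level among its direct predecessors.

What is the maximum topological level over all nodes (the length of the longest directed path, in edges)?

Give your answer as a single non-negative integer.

Op 1: add_edge(F, B). Edges now: 1
Op 2: add_edge(F, C). Edges now: 2
Op 3: add_edge(A, D). Edges now: 3
Op 4: add_edge(A, B). Edges now: 4
Op 5: add_edge(C, B). Edges now: 5
Op 6: add_edge(D, C). Edges now: 6
Op 7: add_edge(D, E). Edges now: 7
Op 8: add_edge(G, D). Edges now: 8
Op 9: add_edge(D, E) (duplicate, no change). Edges now: 8
Op 10: add_edge(A, E). Edges now: 9
Op 11: add_edge(A, G). Edges now: 10
Compute levels (Kahn BFS):
  sources (in-degree 0): A, F
  process A: level=0
    A->B: in-degree(B)=2, level(B)>=1
    A->D: in-degree(D)=1, level(D)>=1
    A->E: in-degree(E)=1, level(E)>=1
    A->G: in-degree(G)=0, level(G)=1, enqueue
  process F: level=0
    F->B: in-degree(B)=1, level(B)>=1
    F->C: in-degree(C)=1, level(C)>=1
  process G: level=1
    G->D: in-degree(D)=0, level(D)=2, enqueue
  process D: level=2
    D->C: in-degree(C)=0, level(C)=3, enqueue
    D->E: in-degree(E)=0, level(E)=3, enqueue
  process C: level=3
    C->B: in-degree(B)=0, level(B)=4, enqueue
  process E: level=3
  process B: level=4
All levels: A:0, B:4, C:3, D:2, E:3, F:0, G:1
max level = 4

Answer: 4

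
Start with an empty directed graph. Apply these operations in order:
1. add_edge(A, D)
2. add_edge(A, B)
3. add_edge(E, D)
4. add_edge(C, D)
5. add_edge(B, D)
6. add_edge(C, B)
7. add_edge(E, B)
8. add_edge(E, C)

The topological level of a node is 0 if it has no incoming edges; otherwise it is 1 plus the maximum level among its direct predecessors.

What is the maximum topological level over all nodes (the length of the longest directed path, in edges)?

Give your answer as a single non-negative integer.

Answer: 3

Derivation:
Op 1: add_edge(A, D). Edges now: 1
Op 2: add_edge(A, B). Edges now: 2
Op 3: add_edge(E, D). Edges now: 3
Op 4: add_edge(C, D). Edges now: 4
Op 5: add_edge(B, D). Edges now: 5
Op 6: add_edge(C, B). Edges now: 6
Op 7: add_edge(E, B). Edges now: 7
Op 8: add_edge(E, C). Edges now: 8
Compute levels (Kahn BFS):
  sources (in-degree 0): A, E
  process A: level=0
    A->B: in-degree(B)=2, level(B)>=1
    A->D: in-degree(D)=3, level(D)>=1
  process E: level=0
    E->B: in-degree(B)=1, level(B)>=1
    E->C: in-degree(C)=0, level(C)=1, enqueue
    E->D: in-degree(D)=2, level(D)>=1
  process C: level=1
    C->B: in-degree(B)=0, level(B)=2, enqueue
    C->D: in-degree(D)=1, level(D)>=2
  process B: level=2
    B->D: in-degree(D)=0, level(D)=3, enqueue
  process D: level=3
All levels: A:0, B:2, C:1, D:3, E:0
max level = 3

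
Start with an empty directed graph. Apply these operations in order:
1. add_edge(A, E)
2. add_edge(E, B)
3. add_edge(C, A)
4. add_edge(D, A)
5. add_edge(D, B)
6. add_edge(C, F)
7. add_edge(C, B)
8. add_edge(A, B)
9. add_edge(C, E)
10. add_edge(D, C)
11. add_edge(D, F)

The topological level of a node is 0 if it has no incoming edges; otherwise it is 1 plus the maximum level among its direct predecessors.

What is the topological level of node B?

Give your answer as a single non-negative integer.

Op 1: add_edge(A, E). Edges now: 1
Op 2: add_edge(E, B). Edges now: 2
Op 3: add_edge(C, A). Edges now: 3
Op 4: add_edge(D, A). Edges now: 4
Op 5: add_edge(D, B). Edges now: 5
Op 6: add_edge(C, F). Edges now: 6
Op 7: add_edge(C, B). Edges now: 7
Op 8: add_edge(A, B). Edges now: 8
Op 9: add_edge(C, E). Edges now: 9
Op 10: add_edge(D, C). Edges now: 10
Op 11: add_edge(D, F). Edges now: 11
Compute levels (Kahn BFS):
  sources (in-degree 0): D
  process D: level=0
    D->A: in-degree(A)=1, level(A)>=1
    D->B: in-degree(B)=3, level(B)>=1
    D->C: in-degree(C)=0, level(C)=1, enqueue
    D->F: in-degree(F)=1, level(F)>=1
  process C: level=1
    C->A: in-degree(A)=0, level(A)=2, enqueue
    C->B: in-degree(B)=2, level(B)>=2
    C->E: in-degree(E)=1, level(E)>=2
    C->F: in-degree(F)=0, level(F)=2, enqueue
  process A: level=2
    A->B: in-degree(B)=1, level(B)>=3
    A->E: in-degree(E)=0, level(E)=3, enqueue
  process F: level=2
  process E: level=3
    E->B: in-degree(B)=0, level(B)=4, enqueue
  process B: level=4
All levels: A:2, B:4, C:1, D:0, E:3, F:2
level(B) = 4

Answer: 4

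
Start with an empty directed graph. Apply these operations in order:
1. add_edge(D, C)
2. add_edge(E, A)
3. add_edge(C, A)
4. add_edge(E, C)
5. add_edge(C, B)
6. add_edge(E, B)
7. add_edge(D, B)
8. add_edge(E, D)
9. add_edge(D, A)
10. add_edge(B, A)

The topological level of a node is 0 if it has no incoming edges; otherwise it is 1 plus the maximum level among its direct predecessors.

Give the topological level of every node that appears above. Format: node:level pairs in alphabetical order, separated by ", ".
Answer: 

Op 1: add_edge(D, C). Edges now: 1
Op 2: add_edge(E, A). Edges now: 2
Op 3: add_edge(C, A). Edges now: 3
Op 4: add_edge(E, C). Edges now: 4
Op 5: add_edge(C, B). Edges now: 5
Op 6: add_edge(E, B). Edges now: 6
Op 7: add_edge(D, B). Edges now: 7
Op 8: add_edge(E, D). Edges now: 8
Op 9: add_edge(D, A). Edges now: 9
Op 10: add_edge(B, A). Edges now: 10
Compute levels (Kahn BFS):
  sources (in-degree 0): E
  process E: level=0
    E->A: in-degree(A)=3, level(A)>=1
    E->B: in-degree(B)=2, level(B)>=1
    E->C: in-degree(C)=1, level(C)>=1
    E->D: in-degree(D)=0, level(D)=1, enqueue
  process D: level=1
    D->A: in-degree(A)=2, level(A)>=2
    D->B: in-degree(B)=1, level(B)>=2
    D->C: in-degree(C)=0, level(C)=2, enqueue
  process C: level=2
    C->A: in-degree(A)=1, level(A)>=3
    C->B: in-degree(B)=0, level(B)=3, enqueue
  process B: level=3
    B->A: in-degree(A)=0, level(A)=4, enqueue
  process A: level=4
All levels: A:4, B:3, C:2, D:1, E:0

Answer: A:4, B:3, C:2, D:1, E:0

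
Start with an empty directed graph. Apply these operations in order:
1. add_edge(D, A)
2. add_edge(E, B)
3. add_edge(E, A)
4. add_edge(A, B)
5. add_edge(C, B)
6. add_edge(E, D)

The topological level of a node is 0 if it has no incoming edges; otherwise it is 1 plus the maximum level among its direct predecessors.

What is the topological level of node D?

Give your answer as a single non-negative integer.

Answer: 1

Derivation:
Op 1: add_edge(D, A). Edges now: 1
Op 2: add_edge(E, B). Edges now: 2
Op 3: add_edge(E, A). Edges now: 3
Op 4: add_edge(A, B). Edges now: 4
Op 5: add_edge(C, B). Edges now: 5
Op 6: add_edge(E, D). Edges now: 6
Compute levels (Kahn BFS):
  sources (in-degree 0): C, E
  process C: level=0
    C->B: in-degree(B)=2, level(B)>=1
  process E: level=0
    E->A: in-degree(A)=1, level(A)>=1
    E->B: in-degree(B)=1, level(B)>=1
    E->D: in-degree(D)=0, level(D)=1, enqueue
  process D: level=1
    D->A: in-degree(A)=0, level(A)=2, enqueue
  process A: level=2
    A->B: in-degree(B)=0, level(B)=3, enqueue
  process B: level=3
All levels: A:2, B:3, C:0, D:1, E:0
level(D) = 1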